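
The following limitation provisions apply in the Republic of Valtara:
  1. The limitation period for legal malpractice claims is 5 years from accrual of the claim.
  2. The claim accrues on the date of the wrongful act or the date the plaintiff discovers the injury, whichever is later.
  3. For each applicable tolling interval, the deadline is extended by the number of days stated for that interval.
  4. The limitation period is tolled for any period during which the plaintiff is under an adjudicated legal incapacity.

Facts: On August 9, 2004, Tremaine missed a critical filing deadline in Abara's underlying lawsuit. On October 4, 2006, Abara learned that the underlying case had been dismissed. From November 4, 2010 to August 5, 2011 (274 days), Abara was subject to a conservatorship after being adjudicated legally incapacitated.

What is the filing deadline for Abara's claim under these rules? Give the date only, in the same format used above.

Taking the later of the act (August 9, 2004) and discovery (October 4, 2006), the claim accrued on October 4, 2006.
The untolled deadline — 5 years after October 4, 2006 — is October 4, 2011.
The plaintiff's legal incapacity from November 4, 2010 to August 5, 2011 tolled the period for 274 days, extending the deadline to July 4, 2012.

July 4, 2012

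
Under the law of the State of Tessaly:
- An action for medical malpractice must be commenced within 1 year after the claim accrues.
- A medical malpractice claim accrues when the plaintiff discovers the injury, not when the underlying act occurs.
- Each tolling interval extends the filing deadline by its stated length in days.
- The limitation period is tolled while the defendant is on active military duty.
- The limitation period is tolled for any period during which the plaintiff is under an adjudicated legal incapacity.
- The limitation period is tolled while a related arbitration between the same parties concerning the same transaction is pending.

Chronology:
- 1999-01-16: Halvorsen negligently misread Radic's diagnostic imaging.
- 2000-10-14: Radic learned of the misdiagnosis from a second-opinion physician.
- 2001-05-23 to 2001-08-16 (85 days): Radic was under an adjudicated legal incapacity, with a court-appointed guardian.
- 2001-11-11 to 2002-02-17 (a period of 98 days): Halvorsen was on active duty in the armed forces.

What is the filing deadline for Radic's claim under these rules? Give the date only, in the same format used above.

2002-04-15

Accrual is tied to discovery, so the period began on 2000-10-14 rather than on 1999-01-16 when the act occurred.
1 year from 2000-10-14 is 2001-10-14.
The plaintiff's legal incapacity from 2001-05-23 to 2001-08-16 tolled the period for 85 days, extending the deadline to 2002-01-07.
The period was tolled for 98 days by the defendant's active military service (2001-11-11 to 2002-02-17), pushing the deadline to 2002-04-15.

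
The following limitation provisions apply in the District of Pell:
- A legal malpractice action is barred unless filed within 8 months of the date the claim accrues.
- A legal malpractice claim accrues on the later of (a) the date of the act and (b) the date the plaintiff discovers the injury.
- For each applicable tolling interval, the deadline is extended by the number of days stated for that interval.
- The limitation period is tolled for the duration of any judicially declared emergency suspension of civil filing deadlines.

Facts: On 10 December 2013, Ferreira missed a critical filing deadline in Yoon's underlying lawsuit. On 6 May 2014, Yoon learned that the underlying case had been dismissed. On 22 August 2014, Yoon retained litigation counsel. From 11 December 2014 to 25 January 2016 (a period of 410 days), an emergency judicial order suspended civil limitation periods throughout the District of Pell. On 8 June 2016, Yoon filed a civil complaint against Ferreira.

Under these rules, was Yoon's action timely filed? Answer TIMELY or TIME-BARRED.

TIME-BARRED

The claim accrued on 6 May 2014 — the later of the 10 December 2013 act and the 6 May 2014 discovery.
Adding the 8 months base period to 6 May 2014 gives a deadline of 6 January 2015, before any tolling.
The emergency suspension of filing deadlines from 11 December 2014 to 25 January 2016 tolled the period for 410 days, extending the deadline to 20 February 2016.
None of the other events listed affects the running of the period under the stated rules.
The 8 June 2016 filing falls after the 20 February 2016 deadline; the claim is time-barred.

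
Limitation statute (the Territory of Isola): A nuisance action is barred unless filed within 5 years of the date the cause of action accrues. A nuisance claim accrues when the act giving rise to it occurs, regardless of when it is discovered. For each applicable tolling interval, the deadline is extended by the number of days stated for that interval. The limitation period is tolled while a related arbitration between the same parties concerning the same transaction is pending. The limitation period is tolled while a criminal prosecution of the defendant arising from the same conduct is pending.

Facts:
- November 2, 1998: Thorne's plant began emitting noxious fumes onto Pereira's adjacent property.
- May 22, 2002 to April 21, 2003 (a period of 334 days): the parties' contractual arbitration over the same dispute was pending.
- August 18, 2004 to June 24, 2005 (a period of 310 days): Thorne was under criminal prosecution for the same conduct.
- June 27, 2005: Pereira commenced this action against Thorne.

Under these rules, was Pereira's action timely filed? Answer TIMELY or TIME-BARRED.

The cause of action accrued on November 2, 1998, the date of the act.
Adding the 5 years base period to November 2, 1998 gives a deadline of November 2, 2003, before any tolling.
Because the pending related arbitration ran from May 22, 2002 to April 21, 2003, the deadline is extended by 334 days to October 1, 2004.
Because the pending criminal prosecution ran from August 18, 2004 to June 24, 2005, the deadline is extended by 310 days to August 7, 2005.
Filing on June 27, 2005 beat the August 7, 2005 deadline — the action is timely.

TIMELY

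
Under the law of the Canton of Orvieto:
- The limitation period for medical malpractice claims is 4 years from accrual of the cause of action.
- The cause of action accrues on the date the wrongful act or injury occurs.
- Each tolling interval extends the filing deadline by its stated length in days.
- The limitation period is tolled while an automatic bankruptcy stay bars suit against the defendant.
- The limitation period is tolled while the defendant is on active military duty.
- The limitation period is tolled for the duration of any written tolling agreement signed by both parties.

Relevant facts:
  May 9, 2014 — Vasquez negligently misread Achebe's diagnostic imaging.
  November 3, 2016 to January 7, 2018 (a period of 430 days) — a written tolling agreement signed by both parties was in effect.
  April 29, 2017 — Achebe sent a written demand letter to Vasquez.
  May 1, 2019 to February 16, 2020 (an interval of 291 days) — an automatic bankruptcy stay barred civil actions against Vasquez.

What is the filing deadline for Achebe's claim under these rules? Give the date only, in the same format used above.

The claim accrued on May 9, 2014, when the wrongful act occurred.
4 years from May 9, 2014 is May 9, 2018.
The written tolling agreement from November 3, 2016 to January 7, 2018 tolled the period for 430 days, extending the deadline to July 13, 2019.
Because the automatic bankruptcy stay ran from May 1, 2019 to February 16, 2020, the deadline is extended by 291 days to April 29, 2020.
The other events in the timeline have no effect on the limitation period under the stated rules.

April 29, 2020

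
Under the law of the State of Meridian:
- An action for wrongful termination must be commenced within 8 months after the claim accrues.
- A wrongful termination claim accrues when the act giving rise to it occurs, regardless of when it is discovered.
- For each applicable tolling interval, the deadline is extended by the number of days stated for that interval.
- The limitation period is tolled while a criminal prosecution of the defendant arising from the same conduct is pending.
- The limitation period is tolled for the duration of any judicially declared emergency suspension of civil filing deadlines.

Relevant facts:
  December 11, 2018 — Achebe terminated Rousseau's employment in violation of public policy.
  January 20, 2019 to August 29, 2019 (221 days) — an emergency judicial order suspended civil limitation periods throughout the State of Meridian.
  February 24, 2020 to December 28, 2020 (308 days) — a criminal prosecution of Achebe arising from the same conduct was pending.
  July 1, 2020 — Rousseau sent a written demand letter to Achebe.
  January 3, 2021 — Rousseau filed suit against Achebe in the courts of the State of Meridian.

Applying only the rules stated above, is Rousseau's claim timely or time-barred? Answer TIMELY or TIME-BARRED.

The claim accrued on December 11, 2018, the date of the act.
8 months from December 11, 2018 is August 11, 2019.
Because the emergency suspension of filing deadlines ran from January 20, 2019 to August 29, 2019, the deadline is extended by 221 days to March 19, 2020.
The pending criminal prosecution from February 24, 2020 to December 28, 2020 tolled the period for 308 days, extending the deadline to January 21, 2021.
None of the other events listed affects the running of the period under the stated rules.
The January 3, 2021 filing precedes the January 21, 2021 deadline; the claim is timely.

TIMELY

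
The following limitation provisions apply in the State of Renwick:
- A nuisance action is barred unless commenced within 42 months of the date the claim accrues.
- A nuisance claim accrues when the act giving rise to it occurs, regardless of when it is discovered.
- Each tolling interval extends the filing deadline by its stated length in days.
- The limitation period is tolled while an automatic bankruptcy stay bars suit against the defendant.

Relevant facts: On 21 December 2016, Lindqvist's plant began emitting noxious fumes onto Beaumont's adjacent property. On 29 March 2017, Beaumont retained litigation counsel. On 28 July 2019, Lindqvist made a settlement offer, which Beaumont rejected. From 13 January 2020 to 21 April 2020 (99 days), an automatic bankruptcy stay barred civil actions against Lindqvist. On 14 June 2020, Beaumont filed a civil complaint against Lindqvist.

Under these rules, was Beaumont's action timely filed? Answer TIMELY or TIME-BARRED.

TIMELY

The claim accrued on 21 December 2016, the date of the act.
The untolled deadline — 42 months after 21 December 2016 — is 21 June 2020.
The period was tolled for 99 days by the automatic bankruptcy stay (13 January 2020 to 21 April 2020), pushing the deadline to 28 September 2020.
Nothing else in the chronology tolls or restarts the period.
Beaumont filed on 14 June 2020, before the 28 September 2020 deadline, so the action is timely.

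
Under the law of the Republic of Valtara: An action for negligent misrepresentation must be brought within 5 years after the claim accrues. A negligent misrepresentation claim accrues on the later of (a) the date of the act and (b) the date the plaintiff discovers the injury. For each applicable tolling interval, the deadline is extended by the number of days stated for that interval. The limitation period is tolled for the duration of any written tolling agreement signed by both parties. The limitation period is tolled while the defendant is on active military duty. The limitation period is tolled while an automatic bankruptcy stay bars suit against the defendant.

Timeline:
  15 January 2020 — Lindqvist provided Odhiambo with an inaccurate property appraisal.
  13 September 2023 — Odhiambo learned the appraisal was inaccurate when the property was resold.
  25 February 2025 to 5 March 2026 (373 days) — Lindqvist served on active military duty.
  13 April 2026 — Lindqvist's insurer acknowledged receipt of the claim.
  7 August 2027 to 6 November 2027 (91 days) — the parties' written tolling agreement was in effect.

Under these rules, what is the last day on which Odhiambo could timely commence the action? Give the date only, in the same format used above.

Because discovery on 13 September 2023 post-dates the 15 January 2020 act, accrual under the later-of rule falls on 13 September 2023.
The untolled deadline — 5 years after 13 September 2023 — is 13 September 2028.
Because the defendant's active military service ran from 25 February 2025 to 5 March 2026, the deadline is extended by 373 days to 21 September 2029.
Because the written tolling agreement ran from 7 August 2027 to 6 November 2027, the deadline is extended by 91 days to 21 December 2029.
None of the other events listed affects the running of the period under the stated rules.

21 December 2029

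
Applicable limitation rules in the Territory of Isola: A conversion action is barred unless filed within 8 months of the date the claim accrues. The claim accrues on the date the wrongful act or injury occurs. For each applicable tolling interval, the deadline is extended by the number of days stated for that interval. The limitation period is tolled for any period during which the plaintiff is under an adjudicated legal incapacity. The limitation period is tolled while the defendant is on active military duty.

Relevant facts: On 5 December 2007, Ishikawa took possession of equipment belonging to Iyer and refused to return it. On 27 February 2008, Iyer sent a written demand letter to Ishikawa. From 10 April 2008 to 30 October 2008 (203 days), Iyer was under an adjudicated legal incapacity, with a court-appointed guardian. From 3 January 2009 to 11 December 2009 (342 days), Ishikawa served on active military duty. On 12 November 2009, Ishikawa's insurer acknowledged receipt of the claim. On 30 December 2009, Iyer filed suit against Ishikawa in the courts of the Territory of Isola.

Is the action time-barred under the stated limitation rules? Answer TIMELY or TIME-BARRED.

The limitation period began to run on 5 December 2007.
Adding the 8 months base period to 5 December 2007 gives a deadline of 5 August 2008, before any tolling.
Because the plaintiff's legal incapacity ran from 10 April 2008 to 30 October 2008, the deadline is extended by 203 days to 24 February 2009.
The period was tolled for 342 days by the defendant's active military service (3 January 2009 to 11 December 2009), pushing the deadline to 1 February 2010.
Nothing else in the chronology tolls or restarts the period.
Filing on 30 December 2009 beat the 1 February 2010 deadline — the action is timely.

TIMELY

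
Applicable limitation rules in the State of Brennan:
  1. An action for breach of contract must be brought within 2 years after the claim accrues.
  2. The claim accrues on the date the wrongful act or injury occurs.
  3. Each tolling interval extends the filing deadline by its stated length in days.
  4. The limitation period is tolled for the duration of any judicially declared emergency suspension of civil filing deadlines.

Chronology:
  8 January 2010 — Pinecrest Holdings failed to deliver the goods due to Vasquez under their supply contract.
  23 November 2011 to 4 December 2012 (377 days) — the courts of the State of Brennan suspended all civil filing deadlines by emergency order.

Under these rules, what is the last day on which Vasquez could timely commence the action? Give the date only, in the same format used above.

The claim accrued on 8 January 2010, when the wrongful act occurred.
The untolled deadline — 2 years after 8 January 2010 — is 8 January 2012.
The period was tolled for 377 days by the emergency suspension of filing deadlines (23 November 2011 to 4 December 2012), pushing the deadline to 19 January 2013.

19 January 2013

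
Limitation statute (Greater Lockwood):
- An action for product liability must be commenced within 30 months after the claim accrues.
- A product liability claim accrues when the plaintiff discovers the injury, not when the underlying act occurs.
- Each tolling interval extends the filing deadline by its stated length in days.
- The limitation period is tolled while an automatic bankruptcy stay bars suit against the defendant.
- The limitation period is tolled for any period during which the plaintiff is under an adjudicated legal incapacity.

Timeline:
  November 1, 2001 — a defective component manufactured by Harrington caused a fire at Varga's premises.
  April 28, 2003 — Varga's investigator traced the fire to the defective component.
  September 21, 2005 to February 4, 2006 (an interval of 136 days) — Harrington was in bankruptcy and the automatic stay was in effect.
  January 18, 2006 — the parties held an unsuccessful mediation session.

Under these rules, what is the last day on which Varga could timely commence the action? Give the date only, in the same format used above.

Accrual is tied to discovery, so the period began on April 28, 2003 rather than on November 1, 2001 when the act occurred.
30 months from April 28, 2003 is October 28, 2005.
The automatic bankruptcy stay from September 21, 2005 to February 4, 2006 tolled the period for 136 days, extending the deadline to March 13, 2006.
Nothing else in the chronology tolls or restarts the period.

March 13, 2006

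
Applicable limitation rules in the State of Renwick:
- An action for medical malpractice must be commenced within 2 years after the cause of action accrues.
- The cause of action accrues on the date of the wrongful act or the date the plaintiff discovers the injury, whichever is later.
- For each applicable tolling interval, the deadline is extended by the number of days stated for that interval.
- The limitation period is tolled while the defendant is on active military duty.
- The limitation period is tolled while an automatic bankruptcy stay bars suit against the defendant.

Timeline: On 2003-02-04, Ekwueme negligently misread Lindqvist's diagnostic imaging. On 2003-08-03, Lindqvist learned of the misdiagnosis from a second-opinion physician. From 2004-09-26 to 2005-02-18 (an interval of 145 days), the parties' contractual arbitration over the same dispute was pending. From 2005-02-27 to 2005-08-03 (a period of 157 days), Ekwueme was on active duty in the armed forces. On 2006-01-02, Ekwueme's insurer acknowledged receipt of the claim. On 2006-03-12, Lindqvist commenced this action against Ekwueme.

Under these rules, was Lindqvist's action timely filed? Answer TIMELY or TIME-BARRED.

TIME-BARRED

Because discovery on 2003-08-03 post-dates the 2003-02-04 act, accrual under the later-of rule falls on 2003-08-03.
The untolled deadline — 2 years after 2003-08-03 — is 2005-08-03.
The period was tolled for 157 days by the defendant's active military service (2005-02-27 to 2005-08-03), pushing the deadline to 2006-01-07.
No stated provision tolls the period for a pending arbitration, so the interval from 2004-09-26 to 2005-02-18 has no effect on the deadline.
Nothing else in the chronology tolls or restarts the period.
Filing on 2006-03-12 missed the 2006-01-07 deadline — the action is time-barred.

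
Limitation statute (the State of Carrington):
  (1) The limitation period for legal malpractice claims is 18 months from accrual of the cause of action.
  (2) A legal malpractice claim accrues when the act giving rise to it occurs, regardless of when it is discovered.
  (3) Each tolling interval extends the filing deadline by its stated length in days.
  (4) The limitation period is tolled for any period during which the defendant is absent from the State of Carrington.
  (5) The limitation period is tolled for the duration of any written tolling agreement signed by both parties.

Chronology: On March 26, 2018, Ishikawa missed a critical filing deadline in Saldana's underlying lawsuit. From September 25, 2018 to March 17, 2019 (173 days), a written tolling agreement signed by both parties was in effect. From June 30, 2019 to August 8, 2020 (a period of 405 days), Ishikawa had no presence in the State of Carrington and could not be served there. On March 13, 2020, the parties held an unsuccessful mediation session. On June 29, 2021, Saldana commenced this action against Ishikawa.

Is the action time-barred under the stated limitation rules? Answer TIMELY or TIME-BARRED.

The claim accrued on March 26, 2018, when the wrongful act occurred.
Adding the 18 months base period to March 26, 2018 gives a deadline of September 26, 2019, before any tolling.
The written tolling agreement from September 25, 2018 to March 17, 2019 tolled the period for 173 days, extending the deadline to March 17, 2020.
The defendant's absence from the jurisdiction from June 30, 2019 to August 8, 2020 tolled the period for 405 days, extending the deadline to April 26, 2021.
Nothing else in the chronology tolls or restarts the period.
Saldana filed on June 29, 2021, after the April 26, 2021 deadline, so the action is time-barred.

TIME-BARRED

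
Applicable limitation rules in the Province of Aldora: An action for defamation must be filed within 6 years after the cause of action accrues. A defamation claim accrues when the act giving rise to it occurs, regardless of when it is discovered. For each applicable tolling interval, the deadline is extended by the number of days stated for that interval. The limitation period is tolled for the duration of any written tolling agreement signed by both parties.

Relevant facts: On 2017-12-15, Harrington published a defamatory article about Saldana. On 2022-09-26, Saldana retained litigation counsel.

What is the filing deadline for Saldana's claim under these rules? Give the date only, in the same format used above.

2023-12-15

The claim accrued on 2017-12-15, when the wrongful act occurred.
Adding the 6 years base period to 2017-12-15 gives a deadline of 2023-12-15, before any tolling.
The other events in the timeline have no effect on the limitation period under the stated rules.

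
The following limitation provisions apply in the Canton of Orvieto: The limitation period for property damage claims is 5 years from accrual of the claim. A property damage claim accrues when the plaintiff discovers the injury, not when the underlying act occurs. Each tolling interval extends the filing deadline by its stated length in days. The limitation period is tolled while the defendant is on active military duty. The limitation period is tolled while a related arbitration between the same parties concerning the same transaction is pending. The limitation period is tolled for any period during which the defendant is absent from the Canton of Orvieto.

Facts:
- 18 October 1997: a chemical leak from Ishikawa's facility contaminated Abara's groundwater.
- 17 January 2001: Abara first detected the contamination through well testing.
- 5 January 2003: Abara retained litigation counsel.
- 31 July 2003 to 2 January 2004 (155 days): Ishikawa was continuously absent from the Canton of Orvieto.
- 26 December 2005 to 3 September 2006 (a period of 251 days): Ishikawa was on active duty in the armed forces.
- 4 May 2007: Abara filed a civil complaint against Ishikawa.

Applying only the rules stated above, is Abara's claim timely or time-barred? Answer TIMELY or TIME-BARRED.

TIME-BARRED

The claim did not accrue until Abara discovered the injury on 17 January 2001; the 18 October 1997 act date does not start the clock under the stated rule.
5 years from 17 January 2001 is 17 January 2006.
The period was tolled for 155 days by the defendant's absence from the jurisdiction (31 July 2003 to 2 January 2004), pushing the deadline to 21 June 2006.
The defendant's active military service from 26 December 2005 to 3 September 2006 tolled the period for 251 days, extending the deadline to 27 February 2007.
Nothing else in the chronology tolls or restarts the period.
Abara filed on 4 May 2007, after the 27 February 2007 deadline, so the action is time-barred.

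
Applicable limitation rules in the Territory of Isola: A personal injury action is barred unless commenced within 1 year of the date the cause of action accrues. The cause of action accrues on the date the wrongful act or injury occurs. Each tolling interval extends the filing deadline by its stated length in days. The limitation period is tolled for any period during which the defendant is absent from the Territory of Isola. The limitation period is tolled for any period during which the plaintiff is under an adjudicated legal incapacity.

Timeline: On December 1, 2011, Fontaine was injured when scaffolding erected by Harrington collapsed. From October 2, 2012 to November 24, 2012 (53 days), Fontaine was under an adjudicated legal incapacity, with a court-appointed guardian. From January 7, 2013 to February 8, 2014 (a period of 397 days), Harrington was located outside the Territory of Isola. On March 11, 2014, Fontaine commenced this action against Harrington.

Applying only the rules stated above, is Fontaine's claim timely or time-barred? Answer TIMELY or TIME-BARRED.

The limitation period began to run on December 1, 2011.
The untolled deadline — 1 year after December 1, 2011 — is December 1, 2012.
Because the plaintiff's legal incapacity ran from October 2, 2012 to November 24, 2012, the deadline is extended by 53 days to January 23, 2013.
The defendant's absence from the jurisdiction from January 7, 2013 to February 8, 2014 tolled the period for 397 days, extending the deadline to February 24, 2014.
Fontaine filed on March 11, 2014, after the February 24, 2014 deadline, so the action is time-barred.

TIME-BARRED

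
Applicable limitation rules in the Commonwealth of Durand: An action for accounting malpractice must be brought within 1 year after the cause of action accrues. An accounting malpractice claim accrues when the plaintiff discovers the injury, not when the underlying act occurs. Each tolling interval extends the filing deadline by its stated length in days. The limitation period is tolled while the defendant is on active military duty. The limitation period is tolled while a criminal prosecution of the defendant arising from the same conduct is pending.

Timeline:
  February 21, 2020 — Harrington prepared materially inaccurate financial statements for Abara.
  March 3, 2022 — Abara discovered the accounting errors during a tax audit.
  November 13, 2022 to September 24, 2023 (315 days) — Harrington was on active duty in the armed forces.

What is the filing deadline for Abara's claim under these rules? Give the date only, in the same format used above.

January 12, 2024

Under the discovery rule, the claim accrued on March 3, 2022, when Abara discovered the injury — not on the February 21, 2020 date of the underlying act.
The untolled deadline — 1 year after March 3, 2022 — is March 3, 2023.
The defendant's active military service from November 13, 2022 to September 24, 2023 tolled the period for 315 days, extending the deadline to January 12, 2024.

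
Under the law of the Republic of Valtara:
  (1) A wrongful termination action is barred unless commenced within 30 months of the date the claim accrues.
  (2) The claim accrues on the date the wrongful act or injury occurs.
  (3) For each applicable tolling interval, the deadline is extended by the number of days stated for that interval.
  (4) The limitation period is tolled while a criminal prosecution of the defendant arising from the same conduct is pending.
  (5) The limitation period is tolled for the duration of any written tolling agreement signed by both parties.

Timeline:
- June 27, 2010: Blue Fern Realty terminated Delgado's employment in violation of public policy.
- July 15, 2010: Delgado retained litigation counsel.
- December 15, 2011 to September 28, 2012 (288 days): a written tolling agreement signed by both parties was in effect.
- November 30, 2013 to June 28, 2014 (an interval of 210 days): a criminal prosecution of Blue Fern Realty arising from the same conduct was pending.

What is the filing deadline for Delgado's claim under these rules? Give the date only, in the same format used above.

October 11, 2013

The claim accrued on June 27, 2010, when the wrongful act occurred.
30 months from June 27, 2010 is December 27, 2012.
Because the written tolling agreement ran from December 15, 2011 to September 28, 2012, the deadline is extended by 288 days to October 11, 2013.
The pending criminal prosecution starting November 30, 2013 came too late — the period had run on October 11, 2013 — and so does not extend the deadline.
None of the other events listed affects the running of the period under the stated rules.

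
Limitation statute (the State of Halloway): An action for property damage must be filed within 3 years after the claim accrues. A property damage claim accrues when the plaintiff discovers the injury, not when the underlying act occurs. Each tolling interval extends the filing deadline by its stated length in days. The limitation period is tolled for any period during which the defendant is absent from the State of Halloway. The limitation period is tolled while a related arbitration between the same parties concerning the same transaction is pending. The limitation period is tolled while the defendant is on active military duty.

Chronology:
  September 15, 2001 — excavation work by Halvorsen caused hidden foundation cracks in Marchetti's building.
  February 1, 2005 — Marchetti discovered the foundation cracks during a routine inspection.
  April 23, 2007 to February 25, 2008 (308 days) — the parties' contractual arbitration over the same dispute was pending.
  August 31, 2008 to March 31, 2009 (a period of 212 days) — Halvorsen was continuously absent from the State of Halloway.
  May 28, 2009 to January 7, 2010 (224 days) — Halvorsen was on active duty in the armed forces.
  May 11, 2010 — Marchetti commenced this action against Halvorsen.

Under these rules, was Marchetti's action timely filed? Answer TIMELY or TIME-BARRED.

TIME-BARRED

Under the discovery rule, the claim accrued on February 1, 2005, when Marchetti discovered the injury — not on the September 15, 2001 date of the underlying act.
Adding the 3 years base period to February 1, 2005 gives a deadline of February 1, 2008, before any tolling.
The pending related arbitration from April 23, 2007 to February 25, 2008 tolled the period for 308 days, extending the deadline to December 5, 2008.
The period was tolled for 212 days by the defendant's absence from the jurisdiction (August 31, 2008 to March 31, 2009), pushing the deadline to July 5, 2009.
The defendant's active military service from May 28, 2009 to January 7, 2010 tolled the period for 224 days, extending the deadline to February 14, 2010.
Filing on May 11, 2010 missed the February 14, 2010 deadline — the action is time-barred.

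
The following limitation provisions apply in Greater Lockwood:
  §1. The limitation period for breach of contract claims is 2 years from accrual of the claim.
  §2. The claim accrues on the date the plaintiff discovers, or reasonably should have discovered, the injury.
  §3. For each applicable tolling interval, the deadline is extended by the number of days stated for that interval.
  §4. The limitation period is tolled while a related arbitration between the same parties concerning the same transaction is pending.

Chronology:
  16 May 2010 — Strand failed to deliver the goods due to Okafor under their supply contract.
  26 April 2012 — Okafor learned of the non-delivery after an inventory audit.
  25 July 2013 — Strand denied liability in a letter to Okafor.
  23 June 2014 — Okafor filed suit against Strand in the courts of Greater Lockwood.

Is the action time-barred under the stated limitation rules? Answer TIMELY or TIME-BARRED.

TIME-BARRED

Accrual is tied to discovery, so the period began on 26 April 2012 rather than on 16 May 2010 when the act occurred.
2 years from 26 April 2012 is 26 April 2014.
None of the other events listed affects the running of the period under the stated rules.
Filing on 23 June 2014 missed the 26 April 2014 deadline — the action is time-barred.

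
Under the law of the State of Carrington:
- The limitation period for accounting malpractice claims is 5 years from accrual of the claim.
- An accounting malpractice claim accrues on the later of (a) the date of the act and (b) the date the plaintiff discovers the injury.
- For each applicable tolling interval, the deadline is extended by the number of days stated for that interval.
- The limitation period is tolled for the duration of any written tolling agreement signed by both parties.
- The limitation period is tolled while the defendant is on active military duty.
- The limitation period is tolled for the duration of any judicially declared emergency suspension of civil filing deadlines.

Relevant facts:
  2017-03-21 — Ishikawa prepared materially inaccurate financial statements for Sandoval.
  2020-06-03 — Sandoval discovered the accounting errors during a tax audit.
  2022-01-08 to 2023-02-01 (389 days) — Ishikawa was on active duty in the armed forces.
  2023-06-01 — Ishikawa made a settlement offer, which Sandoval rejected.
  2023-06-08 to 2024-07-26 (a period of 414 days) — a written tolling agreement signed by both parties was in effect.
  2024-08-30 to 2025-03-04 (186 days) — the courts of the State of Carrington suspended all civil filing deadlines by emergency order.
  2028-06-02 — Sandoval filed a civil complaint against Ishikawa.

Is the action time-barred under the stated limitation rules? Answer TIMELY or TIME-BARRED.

Because discovery on 2020-06-03 post-dates the 2017-03-21 act, accrual under the later-of rule falls on 2020-06-03.
Adding the 5 years base period to 2020-06-03 gives a deadline of 2025-06-03, before any tolling.
The period was tolled for 389 days by the defendant's active military service (2022-01-08 to 2023-02-01), pushing the deadline to 2026-06-27.
The written tolling agreement from 2023-06-08 to 2024-07-26 tolled the period for 414 days, extending the deadline to 2027-08-15.
The emergency suspension of filing deadlines from 2024-08-30 to 2025-03-04 tolled the period for 186 days, extending the deadline to 2028-02-17.
The other events in the timeline have no effect on the limitation period under the stated rules.
Sandoval filed on 2028-06-02, after the 2028-02-17 deadline, so the action is time-barred.

TIME-BARRED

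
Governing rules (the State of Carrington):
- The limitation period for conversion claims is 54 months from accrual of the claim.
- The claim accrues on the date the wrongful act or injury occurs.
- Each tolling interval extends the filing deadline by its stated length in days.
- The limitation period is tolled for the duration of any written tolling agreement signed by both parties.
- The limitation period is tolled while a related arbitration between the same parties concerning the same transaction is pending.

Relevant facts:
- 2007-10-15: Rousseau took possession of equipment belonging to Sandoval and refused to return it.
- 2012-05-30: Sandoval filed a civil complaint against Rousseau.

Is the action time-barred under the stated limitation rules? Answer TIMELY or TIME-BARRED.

TIME-BARRED

The limitation period began to run on 2007-10-15.
54 months from 2007-10-15 is 2012-04-15.
Sandoval filed on 2012-05-30, after the 2012-04-15 deadline, so the action is time-barred.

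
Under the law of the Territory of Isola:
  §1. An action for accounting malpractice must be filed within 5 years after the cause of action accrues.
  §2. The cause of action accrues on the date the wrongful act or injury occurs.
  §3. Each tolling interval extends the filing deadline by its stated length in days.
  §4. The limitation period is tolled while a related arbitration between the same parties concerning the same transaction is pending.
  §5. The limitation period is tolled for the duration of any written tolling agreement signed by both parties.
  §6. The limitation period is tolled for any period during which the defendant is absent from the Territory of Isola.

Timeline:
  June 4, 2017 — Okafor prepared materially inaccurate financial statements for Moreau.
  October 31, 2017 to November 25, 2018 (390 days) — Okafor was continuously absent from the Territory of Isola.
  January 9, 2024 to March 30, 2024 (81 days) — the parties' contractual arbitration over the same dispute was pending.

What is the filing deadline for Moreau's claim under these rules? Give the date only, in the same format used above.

June 29, 2023

The limitation period began to run on June 4, 2017.
5 years from June 4, 2017 is June 4, 2022.
Because the defendant's absence from the jurisdiction ran from October 31, 2017 to November 25, 2018, the deadline is extended by 390 days to June 29, 2023.
By the time the pending related arbitration began on January 9, 2024, the limitation period had already expired on June 29, 2023; that interval cannot revive it.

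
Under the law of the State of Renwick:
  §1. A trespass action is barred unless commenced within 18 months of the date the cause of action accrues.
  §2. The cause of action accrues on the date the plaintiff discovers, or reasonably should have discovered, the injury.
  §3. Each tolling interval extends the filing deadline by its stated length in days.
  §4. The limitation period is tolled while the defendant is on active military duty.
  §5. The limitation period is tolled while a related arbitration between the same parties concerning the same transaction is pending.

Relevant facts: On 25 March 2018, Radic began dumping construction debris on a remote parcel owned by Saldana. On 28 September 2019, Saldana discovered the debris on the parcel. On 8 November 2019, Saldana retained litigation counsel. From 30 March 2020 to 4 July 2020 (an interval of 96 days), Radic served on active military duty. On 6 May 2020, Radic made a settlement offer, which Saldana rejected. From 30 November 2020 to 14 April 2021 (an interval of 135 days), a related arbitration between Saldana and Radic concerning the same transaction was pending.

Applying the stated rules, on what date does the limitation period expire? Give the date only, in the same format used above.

14 November 2021

Under the discovery rule, the claim accrued on 28 September 2019, when Saldana discovered the injury — not on the 25 March 2018 date of the underlying act.
Adding the 18 months base period to 28 September 2019 gives a deadline of 28 March 2021, before any tolling.
Because the defendant's active military service ran from 30 March 2020 to 4 July 2020, the deadline is extended by 96 days to 2 July 2021.
Because the pending related arbitration ran from 30 November 2020 to 14 April 2021, the deadline is extended by 135 days to 14 November 2021.
The other events in the timeline have no effect on the limitation period under the stated rules.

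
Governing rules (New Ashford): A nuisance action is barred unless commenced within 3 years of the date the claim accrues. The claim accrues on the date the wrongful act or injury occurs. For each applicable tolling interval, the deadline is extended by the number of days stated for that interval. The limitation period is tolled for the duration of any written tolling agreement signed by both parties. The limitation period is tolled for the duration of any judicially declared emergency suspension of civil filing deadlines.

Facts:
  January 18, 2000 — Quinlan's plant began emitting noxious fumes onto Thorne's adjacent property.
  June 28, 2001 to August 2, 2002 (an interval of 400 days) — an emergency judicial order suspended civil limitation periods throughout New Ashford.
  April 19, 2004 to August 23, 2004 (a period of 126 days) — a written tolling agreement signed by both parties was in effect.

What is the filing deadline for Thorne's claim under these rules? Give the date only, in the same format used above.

The claim accrued on January 18, 2000, when the wrongful act occurred.
Adding the 3 years base period to January 18, 2000 gives a deadline of January 18, 2003, before any tolling.
The emergency suspension of filing deadlines from June 28, 2001 to August 2, 2002 tolled the period for 400 days, extending the deadline to February 22, 2004.
The written tolling agreement from April 19, 2004 to August 23, 2004 began after the period had already run on February 22, 2004, so it has no tolling effect.

February 22, 2004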